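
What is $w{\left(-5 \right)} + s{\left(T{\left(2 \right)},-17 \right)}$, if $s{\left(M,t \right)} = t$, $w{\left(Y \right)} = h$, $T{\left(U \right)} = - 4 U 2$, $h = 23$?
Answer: $6$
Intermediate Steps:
$T{\left(U \right)} = - 8 U$
$w{\left(Y \right)} = 23$
$w{\left(-5 \right)} + s{\left(T{\left(2 \right)},-17 \right)} = 23 - 17 = 6$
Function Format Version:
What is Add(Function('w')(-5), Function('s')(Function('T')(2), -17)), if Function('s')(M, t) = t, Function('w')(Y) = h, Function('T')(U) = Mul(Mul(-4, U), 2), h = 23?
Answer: 6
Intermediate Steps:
Function('T')(U) = Mul(-8, U)
Function('w')(Y) = 23
Add(Function('w')(-5), Function('s')(Function('T')(2), -17)) = Add(23, -17) = 6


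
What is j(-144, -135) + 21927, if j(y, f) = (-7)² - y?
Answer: 22120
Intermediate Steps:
j(y, f) = 49 - y
j(-144, -135) + 21927 = (49 - 1*(-144)) + 21927 = (49 + 144) + 21927 = 193 + 21927 = 22120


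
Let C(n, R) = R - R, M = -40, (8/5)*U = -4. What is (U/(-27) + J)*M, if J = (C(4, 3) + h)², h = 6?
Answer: -38980/27 ≈ -1443.7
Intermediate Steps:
U = -5/2 (U = (5/8)*(-4) = -5/2 ≈ -2.5000)
C(n, R) = 0
J = 36 (J = (0 + 6)² = 6² = 36)
(U/(-27) + J)*M = (-5/2/(-27) + 36)*(-40) = (-5/2*(-1/27) + 36)*(-40) = (5/54 + 36)*(-40) = (1949/54)*(-40) = -38980/27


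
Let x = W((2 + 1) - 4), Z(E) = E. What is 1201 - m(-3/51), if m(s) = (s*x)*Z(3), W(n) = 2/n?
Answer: 20411/17 ≈ 1200.6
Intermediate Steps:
x = -2 (x = 2/((2 + 1) - 4) = 2/(3 - 4) = 2/(-1) = 2*(-1) = -2)
m(s) = -6*s (m(s) = (s*(-2))*3 = -2*s*3 = -6*s)
1201 - m(-3/51) = 1201 - (-6)*(-3/51) = 1201 - (-6)*(-3*1/51) = 1201 - (-6)*(-1)/17 = 1201 - 1*6/17 = 1201 - 6/17 = 20411/17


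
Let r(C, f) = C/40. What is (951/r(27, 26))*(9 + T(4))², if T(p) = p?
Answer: 2142920/9 ≈ 2.3810e+5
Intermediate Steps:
r(C, f) = C/40 (r(C, f) = C*(1/40) = C/40)
(951/r(27, 26))*(9 + T(4))² = (951/(((1/40)*27)))*(9 + 4)² = (951/(27/40))*13² = (951*(40/27))*169 = (12680/9)*169 = 2142920/9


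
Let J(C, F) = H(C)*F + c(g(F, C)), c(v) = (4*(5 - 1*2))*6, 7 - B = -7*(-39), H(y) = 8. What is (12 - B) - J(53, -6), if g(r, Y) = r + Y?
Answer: 254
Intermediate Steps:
B = -266 (B = 7 - (-7)*(-39) = 7 - 1*273 = 7 - 273 = -266)
g(r, Y) = Y + r
c(v) = 72 (c(v) = (4*(5 - 2))*6 = (4*3)*6 = 12*6 = 72)
J(C, F) = 72 + 8*F (J(C, F) = 8*F + 72 = 72 + 8*F)
(12 - B) - J(53, -6) = (12 - 1*(-266)) - (72 + 8*(-6)) = (12 + 266) - (72 - 48) = 278 - 1*24 = 278 - 24 = 254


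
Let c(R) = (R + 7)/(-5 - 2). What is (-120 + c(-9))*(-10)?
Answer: 8380/7 ≈ 1197.1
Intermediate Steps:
c(R) = -1 - R/7 (c(R) = (7 + R)/(-7) = (7 + R)*(-⅐) = -1 - R/7)
(-120 + c(-9))*(-10) = (-120 + (-1 - ⅐*(-9)))*(-10) = (-120 + (-1 + 9/7))*(-10) = (-120 + 2/7)*(-10) = -838/7*(-10) = 8380/7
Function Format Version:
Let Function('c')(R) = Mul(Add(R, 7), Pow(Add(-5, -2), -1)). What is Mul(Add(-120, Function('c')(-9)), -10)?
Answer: Rational(8380, 7) ≈ 1197.1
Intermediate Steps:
Function('c')(R) = Add(-1, Mul(Rational(-1, 7), R)) (Function('c')(R) = Mul(Add(7, R), Pow(-7, -1)) = Mul(Add(7, R), Rational(-1, 7)) = Add(-1, Mul(Rational(-1, 7), R)))
Mul(Add(-120, Function('c')(-9)), -10) = Mul(Add(-120, Add(-1, Mul(Rational(-1, 7), -9))), -10) = Mul(Add(-120, Add(-1, Rational(9, 7))), -10) = Mul(Add(-120, Rational(2, 7)), -10) = Mul(Rational(-838, 7), -10) = Rational(8380, 7)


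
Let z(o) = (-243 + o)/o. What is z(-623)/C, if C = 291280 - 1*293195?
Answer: -866/1193045 ≈ -0.00072587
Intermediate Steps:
z(o) = (-243 + o)/o
C = -1915 (C = 291280 - 293195 = -1915)
z(-623)/C = ((-243 - 623)/(-623))/(-1915) = -1/623*(-866)*(-1/1915) = (866/623)*(-1/1915) = -866/1193045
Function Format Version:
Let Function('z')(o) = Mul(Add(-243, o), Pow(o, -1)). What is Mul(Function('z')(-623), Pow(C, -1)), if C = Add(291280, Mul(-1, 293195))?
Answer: Rational(-866, 1193045) ≈ -0.00072587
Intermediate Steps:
Function('z')(o) = Mul(Pow(o, -1), Add(-243, o))
C = -1915 (C = Add(291280, -293195) = -1915)
Mul(Function('z')(-623), Pow(C, -1)) = Mul(Mul(Pow(-623, -1), Add(-243, -623)), Pow(-1915, -1)) = Mul(Mul(Rational(-1, 623), -866), Rational(-1, 1915)) = Mul(Rational(866, 623), Rational(-1, 1915)) = Rational(-866, 1193045)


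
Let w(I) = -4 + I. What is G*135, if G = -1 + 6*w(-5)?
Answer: -7425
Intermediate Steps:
G = -55 (G = -1 + 6*(-4 - 5) = -1 + 6*(-9) = -1 - 54 = -55)
G*135 = -55*135 = -7425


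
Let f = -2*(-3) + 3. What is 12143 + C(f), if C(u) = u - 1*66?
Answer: 12086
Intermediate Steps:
f = 9 (f = 6 + 3 = 9)
C(u) = -66 + u (C(u) = u - 66 = -66 + u)
12143 + C(f) = 12143 + (-66 + 9) = 12143 - 57 = 12086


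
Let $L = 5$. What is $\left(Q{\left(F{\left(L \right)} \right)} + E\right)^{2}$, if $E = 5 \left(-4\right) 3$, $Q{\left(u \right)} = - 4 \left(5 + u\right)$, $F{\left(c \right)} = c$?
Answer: $10000$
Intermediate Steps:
$Q{\left(u \right)} = -20 - 4 u$
$E = -60$ ($E = \left(-20\right) 3 = -60$)
$\left(Q{\left(F{\left(L \right)} \right)} + E\right)^{2} = \left(\left(-20 - 20\right) - 60\right)^{2} = \left(-40 - 60\right)^{2} = \left(-100\right)^{2} = 10000$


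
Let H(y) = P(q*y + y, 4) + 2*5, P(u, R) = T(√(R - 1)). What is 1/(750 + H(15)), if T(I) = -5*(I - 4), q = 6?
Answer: 52/40555 + √3/121665 ≈ 0.0012964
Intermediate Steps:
T(I) = 20 - 5*I (T(I) = -5*(-4 + I) = 20 - 5*I)
P(u, R) = 20 - 5*√(-1 + R) (P(u, R) = 20 - 5*√(R - 1) = 20 - 5*√(-1 + R))
H(y) = 30 - 5*√3 (H(y) = (20 - 5*√(-1 + 4)) + 2*5 = (20 - 5*√3) + 10 = 30 - 5*√3)
1/(750 + H(15)) = 1/(750 + (30 - 5*√3)) = 1/(780 - 5*√3)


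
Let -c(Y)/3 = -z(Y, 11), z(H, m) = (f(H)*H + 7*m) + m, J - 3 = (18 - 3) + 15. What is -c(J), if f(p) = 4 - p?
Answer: 2607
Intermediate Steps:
J = 33 (J = 3 + ((18 - 3) + 15) = 3 + (15 + 15) = 3 + 30 = 33)
z(H, m) = 8*m + H*(4 - H) (z(H, m) = ((4 - H)*H + 7*m) + m = (H*(4 - H) + 7*m) + m = (7*m + H*(4 - H)) + m = 8*m + H*(4 - H))
c(Y) = 264 - 3*Y*(-4 + Y) (c(Y) = -(-3)*(8*11 - Y*(-4 + Y)) = -(-3)*(88 - Y*(-4 + Y)) = -3*(-88 + Y*(-4 + Y)) = 264 - 3*Y*(-4 + Y))
-c(J) = -(264 - 3*33*(-4 + 33)) = -(264 - 3*33*29) = -(264 - 2871) = -1*(-2607) = 2607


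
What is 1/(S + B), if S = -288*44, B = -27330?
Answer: -1/40002 ≈ -2.4999e-5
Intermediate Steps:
S = -12672
1/(S + B) = 1/(-12672 - 27330) = 1/(-40002) = -1/40002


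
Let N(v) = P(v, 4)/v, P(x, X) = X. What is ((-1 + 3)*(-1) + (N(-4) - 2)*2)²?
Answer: 64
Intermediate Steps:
N(v) = 4/v
((-1 + 3)*(-1) + (N(-4) - 2)*2)² = ((-1 + 3)*(-1) + (4/(-4) - 2)*2)² = (2*(-1) + (4*(-¼) - 2)*2)² = (-2 + (-1 - 2)*2)² = (-2 - 3*2)² = (-2 - 6)² = (-8)² = 64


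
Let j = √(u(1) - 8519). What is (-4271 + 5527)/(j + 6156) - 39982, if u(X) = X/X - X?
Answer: 2*(-19991*√8519 + 123063968*I)/(√8519 - 6156*I) ≈ -39982.0 - 0.0030582*I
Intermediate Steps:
u(X) = 1 - X
j = I*√8519 (j = √((1 - 1*1) - 8519) = √((1 - 1) - 8519) = √(0 - 8519) = √(-8519) = I*√8519 ≈ 92.298*I)
(-4271 + 5527)/(j + 6156) - 39982 = (-4271 + 5527)/(I*√8519 + 6156) - 39982 = 1256/(6156 + I*√8519) - 39982 = -39982 + 1256/(6156 + I*√8519)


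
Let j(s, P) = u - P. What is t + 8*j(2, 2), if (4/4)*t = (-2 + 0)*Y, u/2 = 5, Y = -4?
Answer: 72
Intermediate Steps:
u = 10 (u = 2*5 = 10)
t = 8 (t = (-2 + 0)*(-4) = -2*(-4) = 8)
j(s, P) = 10 - P
t + 8*j(2, 2) = 8 + 8*(10 - 1*2) = 8 + 8*(10 - 2) = 8 + 8*8 = 8 + 64 = 72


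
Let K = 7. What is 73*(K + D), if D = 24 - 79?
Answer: -3504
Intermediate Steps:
D = -55
73*(K + D) = 73*(7 - 55) = 73*(-48) = -3504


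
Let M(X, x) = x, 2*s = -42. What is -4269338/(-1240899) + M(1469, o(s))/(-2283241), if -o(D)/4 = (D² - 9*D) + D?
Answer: 9750950394422/2833271473659 ≈ 3.4416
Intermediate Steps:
s = -21 (s = (½)*(-42) = -21)
o(D) = -4*D² + 32*D (o(D) = -4*((D² - 9*D) + D) = -4*(D² - 8*D) = -4*D² + 32*D)
-4269338/(-1240899) + M(1469, o(s))/(-2283241) = -4269338/(-1240899) + (4*(-21)*(8 - 1*(-21)))/(-2283241) = -4269338*(-1/1240899) + (4*(-21)*(8 + 21))*(-1/2283241) = 4269338/1240899 + (4*(-21)*29)*(-1/2283241) = 4269338/1240899 - 2436*(-1/2283241) = 4269338/1240899 + 2436/2283241 = 9750950394422/2833271473659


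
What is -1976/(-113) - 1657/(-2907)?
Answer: 5931473/328491 ≈ 18.057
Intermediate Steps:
-1976/(-113) - 1657/(-2907) = -1976*(-1/113) - 1657*(-1/2907) = 1976/113 + 1657/2907 = 5931473/328491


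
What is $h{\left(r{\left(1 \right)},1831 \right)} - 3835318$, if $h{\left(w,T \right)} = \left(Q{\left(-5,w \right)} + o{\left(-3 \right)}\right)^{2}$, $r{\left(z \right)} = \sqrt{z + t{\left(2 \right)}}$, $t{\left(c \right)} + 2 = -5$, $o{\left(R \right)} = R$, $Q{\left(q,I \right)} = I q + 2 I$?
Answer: $-3835363 + 18 i \sqrt{6} \approx -3.8354 \cdot 10^{6} + 44.091 i$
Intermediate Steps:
$Q{\left(q,I \right)} = 2 I + I q$
$t{\left(c \right)} = -7$ ($t{\left(c \right)} = -2 - 5 = -7$)
$r{\left(z \right)} = \sqrt{-7 + z}$ ($r{\left(z \right)} = \sqrt{z - 7} = \sqrt{-7 + z}$)
$h{\left(w,T \right)} = \left(-3 - 3 w\right)^{2}$ ($h{\left(w,T \right)} = \left(w \left(2 - 5\right) - 3\right)^{2} = \left(w \left(-3\right) - 3\right)^{2} = \left(- 3 w - 3\right)^{2} = \left(-3 - 3 w\right)^{2}$)
$h{\left(r{\left(1 \right)},1831 \right)} - 3835318 = 9 \left(1 + \sqrt{-7 + 1}\right)^{2} - 3835318 = 9 \left(1 + \sqrt{-6}\right)^{2} - 3835318 = 9 \left(1 + i \sqrt{6}\right)^{2} - 3835318 = -3835318 + 9 \left(1 + i \sqrt{6}\right)^{2}$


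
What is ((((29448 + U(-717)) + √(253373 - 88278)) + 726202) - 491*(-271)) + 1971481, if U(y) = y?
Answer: 2859475 + √165095 ≈ 2.8599e+6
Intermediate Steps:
((((29448 + U(-717)) + √(253373 - 88278)) + 726202) - 491*(-271)) + 1971481 = ((((29448 - 717) + √(253373 - 88278)) + 726202) - 491*(-271)) + 1971481 = (((28731 + √165095) + 726202) + 133061) + 1971481 = ((754933 + √165095) + 133061) + 1971481 = (887994 + √165095) + 1971481 = 2859475 + √165095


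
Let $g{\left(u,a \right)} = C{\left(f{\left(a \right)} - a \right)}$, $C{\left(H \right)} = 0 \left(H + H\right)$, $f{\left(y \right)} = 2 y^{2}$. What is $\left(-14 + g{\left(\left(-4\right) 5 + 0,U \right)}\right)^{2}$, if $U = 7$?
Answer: $196$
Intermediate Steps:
$C{\left(H \right)} = 0$ ($C{\left(H \right)} = 0 \cdot 2 H = 0$)
$g{\left(u,a \right)} = 0$
$\left(-14 + g{\left(\left(-4\right) 5 + 0,U \right)}\right)^{2} = \left(-14 + 0\right)^{2} = \left(-14\right)^{2} = 196$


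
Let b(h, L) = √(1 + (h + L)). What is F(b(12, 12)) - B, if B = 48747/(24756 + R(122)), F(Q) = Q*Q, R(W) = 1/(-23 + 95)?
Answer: 41051041/1782433 ≈ 23.031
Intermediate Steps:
R(W) = 1/72
b(h, L) = √(1 + L + h) (b(h, L) = √(1 + (L + h)) = √(1 + L + h))
F(Q) = Q²
B = 3509784/1782433 (B = 48747/(24756 + 1/72) = 48747/(1782433/72) = 48747*(72/1782433) = 3509784/1782433 ≈ 1.9691)
F(b(12, 12)) - B = (√(1 + 12 + 12))² - 1*3509784/1782433 = (√25)² - 3509784/1782433 = 5² - 3509784/1782433 = 25 - 3509784/1782433 = 41051041/1782433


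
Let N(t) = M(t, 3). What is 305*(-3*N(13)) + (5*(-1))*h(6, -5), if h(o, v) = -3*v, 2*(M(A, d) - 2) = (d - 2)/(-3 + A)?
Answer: -7803/4 ≈ -1950.8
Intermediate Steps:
M(A, d) = 2 + (-2 + d)/(2*(-3 + A)) (M(A, d) = 2 + ((d - 2)/(-3 + A))/2 = 2 + ((-2 + d)/(-3 + A))/2 = 2 + (-2 + d)/(2*(-3 + A)))
N(t) = (-11 + 4*t)/(2*(-3 + t)) (N(t) = (-14 + 3 + 4*t)/(2*(-3 + t)) = (-11 + 4*t)/(2*(-3 + t)))
305*(-3*N(13)) + (5*(-1))*h(6, -5) = 305*(-3*(-11 + 4*13)/(2*(-3 + 13))) + (5*(-1))*(-3*(-5)) = 305*(-3*(-11 + 52)/(2*10)) - 5*15 = 305*(-3*41/(2*10)) - 75 = 305*(-3*41/20) - 75 = 305*(-123/20) - 75 = -7503/4 - 75 = -7803/4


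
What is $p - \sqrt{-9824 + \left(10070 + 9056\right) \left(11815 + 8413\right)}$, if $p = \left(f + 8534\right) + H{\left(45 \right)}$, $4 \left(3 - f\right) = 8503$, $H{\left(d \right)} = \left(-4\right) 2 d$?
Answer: $\frac{24205}{4} - 18 \sqrt{1194046} \approx -13618.0$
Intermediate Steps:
$H{\left(d \right)} = - 8 d$
$f = - \frac{8491}{4}$ ($f = 3 - \frac{8503}{4} = - \frac{8491}{4} \approx -2122.8$)
$p = \frac{24205}{4}$ ($p = \left(- \frac{8491}{4} + 8534\right) - 360 = \frac{25645}{4} - 360 = \frac{24205}{4} \approx 6051.3$)
$p - \sqrt{-9824 + \left(10070 + 9056\right) \left(11815 + 8413\right)} = \frac{24205}{4} - \sqrt{-9824 + \left(10070 + 9056\right) \left(11815 + 8413\right)} = \frac{24205}{4} - \sqrt{-9824 + 19126 \cdot 20228} = \frac{24205}{4} - \sqrt{-9824 + 386880728} = \frac{24205}{4} - \sqrt{386870904} = \frac{24205}{4} - 18 \sqrt{1194046}$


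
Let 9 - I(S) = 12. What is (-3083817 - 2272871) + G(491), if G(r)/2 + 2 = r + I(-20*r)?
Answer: -5355716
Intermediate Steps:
I(S) = -3 (I(S) = 9 - 1*12 = 9 - 12 = -3)
G(r) = -10 + 2*r (G(r) = -4 + 2*(r - 3) = -4 + 2*(-3 + r) = -4 + (-6 + 2*r) = -10 + 2*r)
(-3083817 - 2272871) + G(491) = (-3083817 - 2272871) + (-10 + 2*491) = -5356688 + (-10 + 982) = -5356688 + 972 = -5355716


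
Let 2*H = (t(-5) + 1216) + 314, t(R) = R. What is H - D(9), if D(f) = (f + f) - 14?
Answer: 1517/2 ≈ 758.50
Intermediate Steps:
H = 1525/2 (H = ((-5 + 1216) + 314)/2 = (1211 + 314)/2 = (1/2)*1525 = 1525/2 ≈ 762.50)
D(f) = -14 + 2*f (D(f) = 2*f - 14 = -14 + 2*f)
H - D(9) = 1525/2 - (-14 + 2*9) = 1525/2 - (-14 + 18) = 1525/2 - 1*4 = 1525/2 - 4 = 1517/2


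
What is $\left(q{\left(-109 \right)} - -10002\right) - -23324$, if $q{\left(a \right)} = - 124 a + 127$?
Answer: $46969$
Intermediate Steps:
$q{\left(a \right)} = 127 - 124 a$
$\left(q{\left(-109 \right)} - -10002\right) - -23324 = \left(\left(127 - -13516\right) - -10002\right) - -23324 = \left(\left(127 + 13516\right) + 10002\right) + 23324 = \left(13643 + 10002\right) + 23324 = 23645 + 23324 = 46969$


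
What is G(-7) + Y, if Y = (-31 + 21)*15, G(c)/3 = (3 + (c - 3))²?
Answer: -3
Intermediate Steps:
G(c) = 3*c² (G(c) = 3*(3 + (c - 3))² = 3*(3 + (-3 + c))² = 3*c²)
Y = -150 (Y = -10*15 = -150)
G(-7) + Y = 3*(-7)² - 150 = 3*49 - 150 = 147 - 150 = -3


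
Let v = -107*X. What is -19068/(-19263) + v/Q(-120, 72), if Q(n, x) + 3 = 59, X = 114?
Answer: -38983711/179788 ≈ -216.83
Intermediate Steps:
Q(n, x) = 56 (Q(n, x) = -3 + 59 = 56)
v = -12198 (v = -107*114 = -12198)
-19068/(-19263) + v/Q(-120, 72) = -19068/(-19263) - 12198/56 = -19068*(-1/19263) - 12198*1/56 = 6356/6421 - 6099/28 = -38983711/179788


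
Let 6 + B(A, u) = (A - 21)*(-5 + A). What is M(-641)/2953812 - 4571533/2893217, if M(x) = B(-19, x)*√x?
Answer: -4571533/2893217 + 159*I*√641/492302 ≈ -1.5801 + 0.008177*I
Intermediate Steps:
B(A, u) = -6 + (-21 + A)*(-5 + A) (B(A, u) = -6 + (A - 21)*(-5 + A) = -6 + (-21 + A)*(-5 + A))
M(x) = 954*√x (M(x) = (99 + (-19)² - 26*(-19))*√x = (99 + 361 + 494)*√x = 954*√x)
M(-641)/2953812 - 4571533/2893217 = (954*√(-641))/2953812 - 4571533/2893217 = (954*(I*√641))*(1/2953812) - 4571533*1/2893217 = (954*I*√641)*(1/2953812) - 4571533/2893217 = 159*I*√641/492302 - 4571533/2893217 = -4571533/2893217 + 159*I*√641/492302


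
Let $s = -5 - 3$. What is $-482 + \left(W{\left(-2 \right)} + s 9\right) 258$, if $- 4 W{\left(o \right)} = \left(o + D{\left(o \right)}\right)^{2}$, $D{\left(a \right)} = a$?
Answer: $-20090$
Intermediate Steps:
$s = -8$
$W{\left(o \right)} = - o^{2}$ ($W{\left(o \right)} = - \frac{\left(o + o\right)^{2}}{4} = - \frac{\left(2 o\right)^{2}}{4} = - \frac{4 o^{2}}{4} = - o^{2}$)
$-482 + \left(W{\left(-2 \right)} + s 9\right) 258 = -482 + \left(- \left(-2\right)^{2} - 72\right) 258 = -482 + \left(\left(-1\right) 4 - 72\right) 258 = -482 + \left(-4 - 72\right) 258 = -482 - 19608 = -20090$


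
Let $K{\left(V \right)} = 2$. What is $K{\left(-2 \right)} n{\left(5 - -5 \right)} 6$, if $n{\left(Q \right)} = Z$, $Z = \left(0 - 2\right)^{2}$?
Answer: $48$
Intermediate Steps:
$Z = 4$ ($Z = \left(-2\right)^{2} = 4$)
$n{\left(Q \right)} = 4$
$K{\left(-2 \right)} n{\left(5 - -5 \right)} 6 = 2 \cdot 4 \cdot 6 = 8 \cdot 6 = 48$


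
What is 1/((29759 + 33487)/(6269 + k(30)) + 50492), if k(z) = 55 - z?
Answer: 1049/52976649 ≈ 1.9801e-5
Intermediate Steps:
1/((29759 + 33487)/(6269 + k(30)) + 50492) = 1/((29759 + 33487)/(6269 + (55 - 1*30)) + 50492) = 1/(63246/(6269 + (55 - 30)) + 50492) = 1/(63246/(6269 + 25) + 50492) = 1/(63246/6294 + 50492) = 1/(63246*(1/6294) + 50492) = 1/(10541/1049 + 50492) = 1/(52976649/1049) = 1049/52976649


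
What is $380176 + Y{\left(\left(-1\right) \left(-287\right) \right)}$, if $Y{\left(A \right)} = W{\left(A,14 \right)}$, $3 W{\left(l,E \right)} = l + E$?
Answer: $\frac{1140829}{3} \approx 3.8028 \cdot 10^{5}$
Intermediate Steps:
$W{\left(l,E \right)} = \frac{E}{3} + \frac{l}{3}$ ($W{\left(l,E \right)} = \frac{l + E}{3} = \frac{E + l}{3} = \frac{E}{3} + \frac{l}{3}$)
$Y{\left(A \right)} = \frac{14}{3} + \frac{A}{3}$ ($Y{\left(A \right)} = \frac{1}{3} \cdot 14 + \frac{A}{3} = \frac{14}{3} + \frac{A}{3}$)
$380176 + Y{\left(\left(-1\right) \left(-287\right) \right)} = 380176 + \left(\frac{14}{3} + \frac{\left(-1\right) \left(-287\right)}{3}\right) = 380176 + \left(\frac{14}{3} + \frac{1}{3} \cdot 287\right) = 380176 + \left(\frac{14}{3} + \frac{287}{3}\right) = 380176 + \frac{301}{3} = \frac{1140829}{3}$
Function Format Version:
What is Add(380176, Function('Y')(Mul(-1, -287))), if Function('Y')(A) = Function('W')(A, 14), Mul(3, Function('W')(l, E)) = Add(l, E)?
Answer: Rational(1140829, 3) ≈ 3.8028e+5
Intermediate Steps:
Function('W')(l, E) = Add(Mul(Rational(1, 3), E), Mul(Rational(1, 3), l)) (Function('W')(l, E) = Mul(Rational(1, 3), Add(l, E)) = Mul(Rational(1, 3), Add(E, l)) = Add(Mul(Rational(1, 3), E), Mul(Rational(1, 3), l)))
Function('Y')(A) = Add(Rational(14, 3), Mul(Rational(1, 3), A)) (Function('Y')(A) = Add(Mul(Rational(1, 3), 14), Mul(Rational(1, 3), A)) = Add(Rational(14, 3), Mul(Rational(1, 3), A)))
Add(380176, Function('Y')(Mul(-1, -287))) = Add(380176, Add(Rational(14, 3), Mul(Rational(1, 3), Mul(-1, -287)))) = Add(380176, Add(Rational(14, 3), Mul(Rational(1, 3), 287))) = Add(380176, Add(Rational(14, 3), Rational(287, 3))) = Add(380176, Rational(301, 3)) = Rational(1140829, 3)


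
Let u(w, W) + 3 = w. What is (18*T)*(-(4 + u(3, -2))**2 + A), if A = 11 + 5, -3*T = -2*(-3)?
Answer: 0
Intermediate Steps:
u(w, W) = -3 + w
T = -2 (T = -(-2)*(-3)/3 = -1/3*6 = -2)
A = 16
(18*T)*(-(4 + u(3, -2))**2 + A) = (18*(-2))*(-(4 + (-3 + 3))**2 + 16) = -36*(-(4 + 0)**2 + 16) = -36*(-1*4**2 + 16) = -36*(-1*16 + 16) = -36*(-16 + 16) = -36*0 = 0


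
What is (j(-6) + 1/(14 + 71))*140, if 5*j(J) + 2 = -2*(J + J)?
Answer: 10500/17 ≈ 617.65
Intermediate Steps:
j(J) = -⅖ - 4*J/5 (j(J) = -⅖ + (-2*(J + J))/5 = -⅖ + (-4*J)/5 = -⅖ - 4*J/5)
(j(-6) + 1/(14 + 71))*140 = ((-⅖ - ⅘*(-6)) + 1/(14 + 71))*140 = ((-⅖ + 24/5) + 1/85)*140 = (22/5 + 1/85)*140 = (75/17)*140 = 10500/17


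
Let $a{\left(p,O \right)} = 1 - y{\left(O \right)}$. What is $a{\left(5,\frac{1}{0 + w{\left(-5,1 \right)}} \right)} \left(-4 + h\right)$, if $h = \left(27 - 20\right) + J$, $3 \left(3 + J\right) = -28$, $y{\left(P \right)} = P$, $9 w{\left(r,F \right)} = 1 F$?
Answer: $\frac{224}{3} \approx 74.667$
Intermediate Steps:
$w{\left(r,F \right)} = \frac{F}{9}$ ($w{\left(r,F \right)} = \frac{1 F}{9} = \frac{F}{9}$)
$J = - \frac{37}{3}$ ($J = -3 + \frac{1}{3} \left(-28\right) = -3 - \frac{28}{3} = - \frac{37}{3} \approx -12.333$)
$h = - \frac{16}{3}$ ($h = \left(27 - 20\right) - \frac{37}{3} = 7 - \frac{37}{3} = - \frac{16}{3} \approx -5.3333$)
$a{\left(p,O \right)} = 1 - O$
$a{\left(5,\frac{1}{0 + w{\left(-5,1 \right)}} \right)} \left(-4 + h\right) = \left(1 - \frac{1}{0 + \frac{1}{9} \cdot 1}\right) \left(-4 - \frac{16}{3}\right) = \left(1 - \frac{1}{0 + \frac{1}{9}}\right) \left(- \frac{28}{3}\right) = \left(1 - \frac{1}{\frac{1}{9}}\right) \left(- \frac{28}{3}\right) = \left(1 - 9\right) \left(- \frac{28}{3}\right) = \left(-8\right) \left(- \frac{28}{3}\right) = \frac{224}{3}$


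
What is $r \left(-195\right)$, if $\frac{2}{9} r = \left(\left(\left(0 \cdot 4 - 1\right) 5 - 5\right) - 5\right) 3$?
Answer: $\frac{78975}{2} \approx 39488.0$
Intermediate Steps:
$r = - \frac{405}{2}$ ($r = \frac{9 \left(\left(\left(0 \cdot 4 - 1\right) 5 - 5\right) - 5\right) 3}{2} = \frac{9 \left(\left(\left(0 - 1\right) 5 - 5\right) - 5\right) 3}{2} = \frac{9 \left(\left(\left(-1\right) 5 - 5\right) - 5\right) 3}{2} = \frac{9 \left(\left(-5 - 5\right) - 5\right) 3}{2} = \frac{9 \left(-10 - 5\right) 3}{2} = \frac{9 \left(\left(-15\right) 3\right)}{2} = \frac{9}{2} \left(-45\right) = - \frac{405}{2} \approx -202.5$)
$r \left(-195\right) = \left(- \frac{405}{2}\right) \left(-195\right) = \frac{78975}{2}$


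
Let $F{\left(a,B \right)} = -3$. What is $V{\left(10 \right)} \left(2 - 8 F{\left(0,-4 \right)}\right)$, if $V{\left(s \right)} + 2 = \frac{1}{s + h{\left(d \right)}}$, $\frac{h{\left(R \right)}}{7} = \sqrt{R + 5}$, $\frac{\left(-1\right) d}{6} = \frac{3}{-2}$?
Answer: $- \frac{15366}{293} + \frac{91 \sqrt{14}}{293} \approx -51.282$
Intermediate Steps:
$d = 9$ ($d = - 6 \frac{3}{-2} = - 6 \cdot 3 \left(- \frac{1}{2}\right) = \left(-6\right) \left(- \frac{3}{2}\right) = 9$)
$h{\left(R \right)} = 7 \sqrt{5 + R}$ ($h{\left(R \right)} = 7 \sqrt{R + 5} = 7 \sqrt{5 + R}$)
$V{\left(s \right)} = -2 + \frac{1}{s + 7 \sqrt{14}}$ ($V{\left(s \right)} = -2 + \frac{1}{s + 7 \sqrt{5 + 9}} = -2 + \frac{1}{s + 7 \sqrt{14}}$)
$V{\left(10 \right)} \left(2 - 8 F{\left(0,-4 \right)}\right) = \frac{1 - 14 \sqrt{14} - 20}{10 + 7 \sqrt{14}} \left(2 - -24\right) = \frac{1 - 14 \sqrt{14} - 20}{10 + 7 \sqrt{14}} \left(2 + 24\right) = \frac{-19 - 14 \sqrt{14}}{10 + 7 \sqrt{14}} \cdot 26 = \frac{26 \left(-19 - 14 \sqrt{14}\right)}{10 + 7 \sqrt{14}}$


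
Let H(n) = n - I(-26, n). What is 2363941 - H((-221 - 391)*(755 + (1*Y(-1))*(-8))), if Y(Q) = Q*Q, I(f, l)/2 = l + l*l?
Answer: 417999752569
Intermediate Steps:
I(f, l) = 2*l + 2*l² (I(f, l) = 2*(l + l*l) = 2*(l + l²) = 2*l + 2*l²)
Y(Q) = Q²
H(n) = n - 2*n*(1 + n)
2363941 - H((-221 - 391)*(755 + (1*Y(-1))*(-8))) = 2363941 - (-221 - 391)*(755 + (1*(-1)²)*(-8))*(-1 - 2*(-221 - 391)*(755 + (1*(-1)²)*(-8))) = 2363941 - (-612*(755 + (1*1)*(-8)))*(-1 - (-1224)*(755 + (1*1)*(-8))) = 2363941 - (-612*(755 + 1*(-8)))*(-1 - (-1224)*(755 + 1*(-8))) = 2363941 - (-612*(755 - 8))*(-1 - (-1224)*(755 - 8)) = 2363941 - (-612*747)*(-1 - (-1224)*747) = 2363941 - (-457164)*(-1 - 2*(-457164)) = 2363941 - (-457164)*(-1 + 914328) = 2363941 - (-457164)*914327 = 2363941 - 1*(-417997388628) = 2363941 + 417997388628 = 417999752569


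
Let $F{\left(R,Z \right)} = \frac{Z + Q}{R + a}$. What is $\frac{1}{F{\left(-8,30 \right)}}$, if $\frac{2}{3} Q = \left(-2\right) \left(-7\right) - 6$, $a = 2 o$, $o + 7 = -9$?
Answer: $- \frac{20}{21} \approx -0.95238$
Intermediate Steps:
$o = -16$ ($o = -7 - 9 = -16$)
$a = -32$ ($a = 2 \left(-16\right) = -32$)
$Q = 12$ ($Q = \frac{3 \left(\left(-2\right) \left(-7\right) - 6\right)}{2} = \frac{3 \left(14 - 6\right)}{2} = \frac{3}{2} \cdot 8 = 12$)
$F{\left(R,Z \right)} = \frac{12 + Z}{-32 + R}$ ($F{\left(R,Z \right)} = \frac{Z + 12}{R - 32} = \frac{12 + Z}{-32 + R}$)
$\frac{1}{F{\left(-8,30 \right)}} = \frac{1}{\frac{1}{-32 - 8} \left(12 + 30\right)} = \frac{1}{\frac{1}{-40} \cdot 42} = \frac{1}{\left(- \frac{1}{40}\right) 42} = \frac{1}{- \frac{21}{20}} = - \frac{20}{21}$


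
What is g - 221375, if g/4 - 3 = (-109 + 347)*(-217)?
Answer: -427947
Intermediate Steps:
g = -206572 (g = 12 + 4*((-109 + 347)*(-217)) = 12 + 4*(238*(-217)) = 12 + 4*(-51646) = 12 - 206584 = -206572)
g - 221375 = -206572 - 221375 = -427947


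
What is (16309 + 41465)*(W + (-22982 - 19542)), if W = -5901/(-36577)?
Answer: -89861358780978/36577 ≈ -2.4568e+9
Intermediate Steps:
W = 5901/36577 (W = -5901*(-1/36577) = 5901/36577 ≈ 0.16133)
(16309 + 41465)*(W + (-22982 - 19542)) = (16309 + 41465)*(5901/36577 + (-22982 - 19542)) = 57774*(5901/36577 - 42524) = 57774*(-1555394447/36577) = -89861358780978/36577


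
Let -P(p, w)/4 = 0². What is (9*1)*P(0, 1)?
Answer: 0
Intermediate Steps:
P(p, w) = 0 (P(p, w) = -4*0² = -4*0 = 0)
(9*1)*P(0, 1) = (9*1)*0 = 9*0 = 0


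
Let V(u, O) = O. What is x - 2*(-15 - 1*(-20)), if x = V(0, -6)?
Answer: -16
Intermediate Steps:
x = -6
x - 2*(-15 - 1*(-20)) = -6 - 2*(-15 - 1*(-20)) = -6 - 2*(-15 + 20) = -6 - 2*5 = -6 - 10 = -16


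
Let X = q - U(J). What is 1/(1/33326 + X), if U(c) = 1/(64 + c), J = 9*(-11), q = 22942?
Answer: 1166410/26759811581 ≈ 4.3588e-5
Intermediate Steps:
J = -99
X = 802971/35 (X = 22942 - 1/(64 - 99) = 22942 - 1/(-35) = 22942 - 1*(-1/35) = 22942 + 1/35 = 802971/35 ≈ 22942.)
1/(1/33326 + X) = 1/(1/33326 + 802971/35) = 1/(26759811581/1166410) = 1166410/26759811581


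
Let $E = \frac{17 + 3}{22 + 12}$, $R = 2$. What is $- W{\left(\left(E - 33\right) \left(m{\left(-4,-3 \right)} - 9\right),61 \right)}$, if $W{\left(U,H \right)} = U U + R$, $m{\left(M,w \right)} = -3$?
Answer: $- \frac{43719122}{289} \approx -1.5128 \cdot 10^{5}$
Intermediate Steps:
$E = \frac{10}{17}$ ($E = \frac{20}{34} = 20 \cdot \frac{1}{34} = \frac{10}{17} \approx 0.58823$)
$W{\left(U,H \right)} = 2 + U^{2}$ ($W{\left(U,H \right)} = U U + 2 = U^{2} + 2 = 2 + U^{2}$)
$- W{\left(\left(E - 33\right) \left(m{\left(-4,-3 \right)} - 9\right),61 \right)} = - (2 + \left(\left(\frac{10}{17} - 33\right) \left(-3 - 9\right)\right)^{2}) = - (2 + \left(\left(- \frac{551}{17}\right) \left(-12\right)\right)^{2}) = - (2 + \left(\frac{6612}{17}\right)^{2}) = - (2 + \frac{43718544}{289}) = \left(-1\right) \frac{43719122}{289} = - \frac{43719122}{289}$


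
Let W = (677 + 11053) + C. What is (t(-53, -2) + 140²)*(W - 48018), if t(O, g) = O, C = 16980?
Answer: -377413476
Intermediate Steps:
W = 28710 (W = (677 + 11053) + 16980 = 11730 + 16980 = 28710)
(t(-53, -2) + 140²)*(W - 48018) = (-53 + 140²)*(28710 - 48018) = (-53 + 19600)*(-19308) = 19547*(-19308) = -377413476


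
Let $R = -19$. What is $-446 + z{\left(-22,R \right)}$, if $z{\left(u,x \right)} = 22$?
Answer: $-424$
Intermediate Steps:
$-446 + z{\left(-22,R \right)} = -446 + 22 = -424$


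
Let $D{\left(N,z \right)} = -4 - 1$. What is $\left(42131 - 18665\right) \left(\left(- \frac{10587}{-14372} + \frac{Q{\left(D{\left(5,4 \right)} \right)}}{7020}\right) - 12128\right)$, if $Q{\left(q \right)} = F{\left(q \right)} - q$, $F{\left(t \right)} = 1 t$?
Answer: $- \frac{2044980109257}{7186} \approx -2.8458 \cdot 10^{8}$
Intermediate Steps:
$D{\left(N,z \right)} = -5$ ($D{\left(N,z \right)} = -4 - 1 = -5$)
$F{\left(t \right)} = t$
$Q{\left(q \right)} = 0$ ($Q{\left(q \right)} = q - q = 0$)
$\left(42131 - 18665\right) \left(\left(- \frac{10587}{-14372} + \frac{Q{\left(D{\left(5,4 \right)} \right)}}{7020}\right) - 12128\right) = \left(42131 - 18665\right) \left(\left(- \frac{10587}{-14372} + \frac{0}{7020}\right) - 12128\right) = 23466 \left(\left(\left(-10587\right) \left(- \frac{1}{14372}\right) + 0 \cdot \frac{1}{7020}\right) - 12128\right) = 23466 \left(\left(\frac{10587}{14372} + 0\right) - 12128\right) = 23466 \left(\frac{10587}{14372} - 12128\right) = 23466 \left(- \frac{174293029}{14372}\right) = - \frac{2044980109257}{7186}$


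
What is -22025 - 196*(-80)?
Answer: -6345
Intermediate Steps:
-22025 - 196*(-80) = -22025 + 15680 = -6345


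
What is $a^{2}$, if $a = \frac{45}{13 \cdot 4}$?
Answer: $\frac{2025}{2704} \approx 0.74889$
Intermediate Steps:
$a = \frac{45}{52} \approx 0.86539$
$a^{2} = \left(\frac{45}{52}\right)^{2} = \frac{2025}{2704}$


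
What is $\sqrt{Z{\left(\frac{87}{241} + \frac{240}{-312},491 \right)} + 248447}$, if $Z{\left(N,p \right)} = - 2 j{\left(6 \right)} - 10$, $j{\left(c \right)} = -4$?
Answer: $3 \sqrt{27605} \approx 498.44$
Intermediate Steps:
$Z{\left(N,p \right)} = -2$ ($Z{\left(N,p \right)} = \left(-2\right) \left(-4\right) - 10 = 8 - 10 = -2$)
$\sqrt{Z{\left(\frac{87}{241} + \frac{240}{-312},491 \right)} + 248447} = \sqrt{-2 + 248447} = \sqrt{248445} = 3 \sqrt{27605}$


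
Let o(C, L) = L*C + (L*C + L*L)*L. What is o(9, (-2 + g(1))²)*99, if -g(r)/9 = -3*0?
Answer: 24156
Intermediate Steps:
g(r) = 0 (g(r) = -(-27)*0 = -9*0 = 0)
o(C, L) = C*L + L*(L² + C*L) (o(C, L) = C*L + (C*L + L²)*L = C*L + (L² + C*L)*L = C*L + L*(L² + C*L))
o(9, (-2 + g(1))²)*99 = ((-2 + 0)²*(9 + ((-2 + 0)²)² + 9*(-2 + 0)²))*99 = ((-2)²*(9 + ((-2)²)² + 9*(-2)²))*99 = (4*(9 + 4² + 9*4))*99 = (4*(9 + 16 + 36))*99 = (4*61)*99 = 244*99 = 24156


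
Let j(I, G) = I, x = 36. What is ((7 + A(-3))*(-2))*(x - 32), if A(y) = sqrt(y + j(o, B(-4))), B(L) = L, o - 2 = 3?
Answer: -56 - 8*sqrt(2) ≈ -67.314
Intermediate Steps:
o = 5 (o = 2 + 3 = 5)
A(y) = sqrt(5 + y) (A(y) = sqrt(y + 5) = sqrt(5 + y))
((7 + A(-3))*(-2))*(x - 32) = ((7 + sqrt(5 - 3))*(-2))*(36 - 32) = ((7 + sqrt(2))*(-2))*4 = (-14 - 2*sqrt(2))*4 = -56 - 8*sqrt(2)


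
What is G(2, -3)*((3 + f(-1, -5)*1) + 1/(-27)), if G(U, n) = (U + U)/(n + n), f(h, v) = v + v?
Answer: 380/81 ≈ 4.6914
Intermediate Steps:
f(h, v) = 2*v
G(U, n) = U/n (G(U, n) = (2*U)/((2*n)) = (2*U)*(1/(2*n)) = U/n)
G(2, -3)*((3 + f(-1, -5)*1) + 1/(-27)) = (2/(-3))*((3 + (2*(-5))*1) + 1/(-27)) = (2*(-⅓))*((3 - 10*1) - 1/27) = -2*((3 - 10) - 1/27)/3 = -2*(-7 - 1/27)/3 = -⅔*(-190/27) = 380/81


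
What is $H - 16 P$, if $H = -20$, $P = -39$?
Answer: $604$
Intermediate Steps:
$H - 16 P = -20 - -624 = -20 + 624 = 604$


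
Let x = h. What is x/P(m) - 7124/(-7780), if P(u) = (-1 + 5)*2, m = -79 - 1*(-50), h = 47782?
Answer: 46475119/7780 ≈ 5973.7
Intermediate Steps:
x = 47782
m = -29 (m = -79 + 50 = -29)
P(u) = 8 (P(u) = 4*2 = 8)
x/P(m) - 7124/(-7780) = 47782/8 - 7124/(-7780) = 47782*(⅛) - 7124*(-1/7780) = 23891/4 + 1781/1945 = 46475119/7780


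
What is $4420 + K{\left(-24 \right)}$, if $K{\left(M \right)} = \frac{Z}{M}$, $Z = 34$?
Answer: $\frac{53023}{12} \approx 4418.6$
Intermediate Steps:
$K{\left(M \right)} = \frac{34}{M}$
$4420 + K{\left(-24 \right)} = 4420 + \frac{34}{-24} = 4420 + 34 \left(- \frac{1}{24}\right) = 4420 - \frac{17}{12} = \frac{53023}{12}$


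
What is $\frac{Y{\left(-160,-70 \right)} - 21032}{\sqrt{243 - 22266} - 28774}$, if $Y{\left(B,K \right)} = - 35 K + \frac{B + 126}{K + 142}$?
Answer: $\frac{9624457003}{14903371782} + \frac{668969 i \sqrt{2447}}{9935581188} \approx 0.64579 + 0.0033307 i$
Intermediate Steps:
$Y{\left(B,K \right)} = - 35 K + \frac{126 + B}{142 + K}$
$\frac{Y{\left(-160,-70 \right)} - 21032}{\sqrt{243 - 22266} - 28774} = \frac{\frac{126 - 160 - -347900 - 35 \left(-70\right)^{2}}{142 - 70} - 21032}{\sqrt{243 - 22266} - 28774} = \frac{\frac{126 - 160 + 347900 - 171500}{72} - 21032}{\sqrt{-22023} - 28774} = \frac{\frac{126 - 160 + 347900 - 171500}{72} - 21032}{3 i \sqrt{2447} - 28774} = \frac{\frac{1}{72} \cdot 176366 - 21032}{-28774 + 3 i \sqrt{2447}} = \frac{\frac{88183}{36} - 21032}{-28774 + 3 i \sqrt{2447}} = - \frac{668969}{36 \left(-28774 + 3 i \sqrt{2447}\right)}$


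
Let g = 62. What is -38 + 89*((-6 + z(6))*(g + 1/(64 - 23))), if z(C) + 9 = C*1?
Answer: -2038501/41 ≈ -49720.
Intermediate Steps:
z(C) = -9 + C (z(C) = -9 + C*1 = -9 + C)
-38 + 89*((-6 + z(6))*(g + 1/(64 - 23))) = -38 + 89*((-6 + (-9 + 6))*(62 + 1/(64 - 23))) = -38 + 89*((-6 - 3)*(62 + 1/41)) = -38 + 89*(-9*(62 + 1/41)) = -38 + 89*(-9*2543/41) = -38 + 89*(-22887/41) = -38 - 2036943/41 = -2038501/41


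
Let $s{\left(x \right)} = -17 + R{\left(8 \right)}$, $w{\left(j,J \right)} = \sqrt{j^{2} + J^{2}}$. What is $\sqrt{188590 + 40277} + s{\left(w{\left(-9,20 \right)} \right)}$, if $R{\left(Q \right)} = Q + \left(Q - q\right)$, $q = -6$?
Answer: $5 + \sqrt{228867} \approx 483.4$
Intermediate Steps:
$R{\left(Q \right)} = 6 + 2 Q$ ($R{\left(Q \right)} = Q + \left(Q - -6\right) = Q + \left(Q + 6\right) = Q + \left(6 + Q\right) = 6 + 2 Q$)
$w{\left(j,J \right)} = \sqrt{J^{2} + j^{2}}$
$s{\left(x \right)} = 5$ ($s{\left(x \right)} = -17 + \left(6 + 2 \cdot 8\right) = -17 + \left(6 + 16\right) = -17 + 22 = 5$)
$\sqrt{188590 + 40277} + s{\left(w{\left(-9,20 \right)} \right)} = \sqrt{188590 + 40277} + 5 = \sqrt{228867} + 5 = 5 + \sqrt{228867}$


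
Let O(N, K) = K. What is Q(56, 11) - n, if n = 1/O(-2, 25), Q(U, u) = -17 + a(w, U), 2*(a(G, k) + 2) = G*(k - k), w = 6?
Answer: -476/25 ≈ -19.040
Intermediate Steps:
a(G, k) = -2 (a(G, k) = -2 + (G*(k - k))/2 = -2 + (G*0)/2 = -2 + (½)*0 = -2 + 0 = -2)
Q(U, u) = -19 (Q(U, u) = -17 - 2 = -19)
n = 1/25 ≈ 0.040000
Q(56, 11) - n = -19 - 1*1/25 = -19 - 1/25 = -476/25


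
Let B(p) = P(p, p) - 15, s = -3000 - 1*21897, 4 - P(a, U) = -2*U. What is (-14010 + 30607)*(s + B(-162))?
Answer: -418775504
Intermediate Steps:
P(a, U) = 4 + 2*U (P(a, U) = 4 - (-2)*U = 4 + 2*U)
s = -24897 (s = -3000 - 21897 = -24897)
B(p) = -11 + 2*p (B(p) = (4 + 2*p) - 15 = -11 + 2*p)
(-14010 + 30607)*(s + B(-162)) = (-14010 + 30607)*(-24897 + (-11 + 2*(-162))) = 16597*(-24897 + (-11 - 324)) = 16597*(-24897 - 335) = 16597*(-25232) = -418775504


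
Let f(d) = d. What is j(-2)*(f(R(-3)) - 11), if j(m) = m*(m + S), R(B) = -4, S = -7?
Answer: -270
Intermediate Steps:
j(m) = m*(-7 + m) (j(m) = m*(m - 7) = m*(-7 + m))
j(-2)*(f(R(-3)) - 11) = (-2*(-7 - 2))*(-4 - 11) = -2*(-9)*(-15) = 18*(-15) = -270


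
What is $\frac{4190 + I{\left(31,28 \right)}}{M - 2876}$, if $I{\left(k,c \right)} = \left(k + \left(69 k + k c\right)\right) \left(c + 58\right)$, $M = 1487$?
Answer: $- \frac{88486}{463} \approx -191.11$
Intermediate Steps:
$I{\left(k,c \right)} = \left(58 + c\right) \left(70 k + c k\right)$ ($I{\left(k,c \right)} = \left(k + \left(69 k + c k\right)\right) \left(58 + c\right) = \left(70 k + c k\right) \left(58 + c\right) = \left(58 + c\right) \left(70 k + c k\right)$)
$\frac{4190 + I{\left(31,28 \right)}}{M - 2876} = \frac{4190 + 31 \left(4060 + 28^{2} + 128 \cdot 28\right)}{1487 - 2876} = \frac{4190 + 31 \left(4060 + 784 + 3584\right)}{-1389} = \left(4190 + 31 \cdot 8428\right) \left(- \frac{1}{1389}\right) = \left(4190 + 261268\right) \left(- \frac{1}{1389}\right) = 265458 \left(- \frac{1}{1389}\right) = - \frac{88486}{463}$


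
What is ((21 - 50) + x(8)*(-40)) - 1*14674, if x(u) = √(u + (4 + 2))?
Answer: -14703 - 40*√14 ≈ -14853.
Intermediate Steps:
x(u) = √(6 + u) (x(u) = √(u + 6) = √(6 + u))
((21 - 50) + x(8)*(-40)) - 1*14674 = ((21 - 50) + √(6 + 8)*(-40)) - 1*14674 = (-29 + √14*(-40)) - 14674 = (-29 - 40*√14) - 14674 = -14703 - 40*√14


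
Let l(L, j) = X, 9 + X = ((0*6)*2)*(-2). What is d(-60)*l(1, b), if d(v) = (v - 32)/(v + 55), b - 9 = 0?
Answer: -828/5 ≈ -165.60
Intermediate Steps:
b = 9 (b = 9 + 0 = 9)
X = -9 (X = -9 + ((0*6)*2)*(-2) = -9 + (0*2)*(-2) = -9 + 0*(-2) = -9 + 0 = -9)
l(L, j) = -9
d(v) = (-32 + v)/(55 + v)
d(-60)*l(1, b) = ((-32 - 60)/(55 - 60))*(-9) = (-92/(-5))*(-9) = -⅕*(-92)*(-9) = (92/5)*(-9) = -828/5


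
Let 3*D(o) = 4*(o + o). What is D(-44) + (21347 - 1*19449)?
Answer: 5342/3 ≈ 1780.7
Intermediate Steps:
D(o) = 8*o/3 (D(o) = (4*(o + o))/3 = (4*(2*o))/3 = (8*o)/3 = 8*o/3)
D(-44) + (21347 - 1*19449) = (8/3)*(-44) + (21347 - 1*19449) = -352/3 + (21347 - 19449) = -352/3 + 1898 = 5342/3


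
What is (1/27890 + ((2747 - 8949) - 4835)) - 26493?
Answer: -1046711699/27890 ≈ -37530.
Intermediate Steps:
(1/27890 + ((2747 - 8949) - 4835)) - 26493 = (1/27890 + (-6202 - 4835)) - 26493 = (1/27890 - 11037) - 26493 = -307821929/27890 - 26493 = -1046711699/27890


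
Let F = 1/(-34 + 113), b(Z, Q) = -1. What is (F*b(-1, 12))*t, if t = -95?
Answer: 95/79 ≈ 1.2025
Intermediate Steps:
F = 1/79 ≈ 0.012658
(F*b(-1, 12))*t = ((1/79)*(-1))*(-95) = -1/79*(-95) = 95/79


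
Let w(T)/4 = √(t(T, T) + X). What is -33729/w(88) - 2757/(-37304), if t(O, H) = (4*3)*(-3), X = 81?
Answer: 2757/37304 - 11243*√5/20 ≈ -1256.9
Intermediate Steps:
t(O, H) = -36 (t(O, H) = 12*(-3) = -36)
w(T) = 12*√5 (w(T) = 4*√(-36 + 81) = 4*√45 = 4*(3*√5) = 12*√5)
-33729/w(88) - 2757/(-37304) = -33729*√5/60 - 2757/(-37304) = -11243*√5/20 - 2757*(-1/37304) = -11243*√5/20 + 2757/37304 = 2757/37304 - 11243*√5/20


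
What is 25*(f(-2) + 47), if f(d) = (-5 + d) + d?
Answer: 950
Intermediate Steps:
f(d) = -5 + 2*d
25*(f(-2) + 47) = 25*((-5 + 2*(-2)) + 47) = 25*((-5 - 4) + 47) = 25*(-9 + 47) = 25*38 = 950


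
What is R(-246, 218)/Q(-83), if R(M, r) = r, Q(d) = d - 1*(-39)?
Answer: -109/22 ≈ -4.9545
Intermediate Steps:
Q(d) = 39 + d (Q(d) = d + 39 = 39 + d)
R(-246, 218)/Q(-83) = 218/(39 - 83) = 218/(-44) = 218*(-1/44) = -109/22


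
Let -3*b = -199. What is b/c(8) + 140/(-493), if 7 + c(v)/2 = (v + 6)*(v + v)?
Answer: -84173/641886 ≈ -0.13113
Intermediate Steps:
b = 199/3 (b = -1/3*(-199) = 199/3 ≈ 66.333)
c(v) = -14 + 4*v*(6 + v) (c(v) = -14 + 2*((v + 6)*(v + v)) = -14 + 2*((6 + v)*(2*v)) = -14 + 2*(2*v*(6 + v)) = -14 + 4*v*(6 + v))
b/c(8) + 140/(-493) = 199/(3*(-14 + 4*8**2 + 24*8)) + 140/(-493) = 199/(3*(-14 + 4*64 + 192)) + 140*(-1/493) = 199/(3*(-14 + 256 + 192)) - 140/493 = (199/3)/434 - 140/493 = (199/3)*(1/434) - 140/493 = 199/1302 - 140/493 = -84173/641886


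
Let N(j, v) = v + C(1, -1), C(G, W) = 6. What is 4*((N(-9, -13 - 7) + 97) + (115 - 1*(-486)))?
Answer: 2736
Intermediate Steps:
N(j, v) = 6 + v (N(j, v) = v + 6 = 6 + v)
4*((N(-9, -13 - 7) + 97) + (115 - 1*(-486))) = 4*(((6 + (-13 - 7)) + 97) + (115 - 1*(-486))) = 4*(((6 - 20) + 97) + (115 + 486)) = 4*((-14 + 97) + 601) = 4*(83 + 601) = 4*684 = 2736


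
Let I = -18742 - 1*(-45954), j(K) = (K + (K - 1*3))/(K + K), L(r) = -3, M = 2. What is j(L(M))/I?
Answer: 3/54424 ≈ 5.5123e-5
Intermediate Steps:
j(K) = (-3 + 2*K)/(2*K) (j(K) = (K + (K - 3))/((2*K)) = (K + (-3 + K))*(1/(2*K)) = (-3 + 2*K)*(1/(2*K)) = (-3 + 2*K)/(2*K))
I = 27212 (I = -18742 + 45954 = 27212)
j(L(M))/I = ((-3/2 - 3)/(-3))/27212 = -⅓*(-9/2)*(1/27212) = (3/2)*(1/27212) = 3/54424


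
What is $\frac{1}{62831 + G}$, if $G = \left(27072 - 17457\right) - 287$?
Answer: $\frac{1}{72159} \approx 1.3858 \cdot 10^{-5}$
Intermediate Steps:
$G = 9328$ ($G = 9615 - 287 = 9328$)
$\frac{1}{62831 + G} = \frac{1}{62831 + 9328} = \frac{1}{72159}$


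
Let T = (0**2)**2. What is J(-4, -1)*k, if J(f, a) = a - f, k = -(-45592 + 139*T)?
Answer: 136776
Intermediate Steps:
T = 0 (T = 0**2 = 0)
k = 45592 (k = -139/(1/(-229 + (0 - 99))) = -139/(1/(-229 - 99)) = -139/(1/(-328)) = -139/(-1/328) = -139*(-328) = 45592)
J(-4, -1)*k = (-1 - 1*(-4))*45592 = (-1 + 4)*45592 = 3*45592 = 136776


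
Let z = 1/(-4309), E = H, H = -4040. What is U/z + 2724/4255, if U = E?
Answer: 74072574524/4255 ≈ 1.7408e+7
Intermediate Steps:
E = -4040
U = -4040
z = -1/4309 ≈ -0.00023207
U/z + 2724/4255 = -4040/(-1/4309) + 2724/4255 = -4040*(-4309) + 2724*(1/4255) = 17408360 + 2724/4255 = 74072574524/4255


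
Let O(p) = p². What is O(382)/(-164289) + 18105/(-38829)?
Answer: -2880178447/2126392527 ≈ -1.3545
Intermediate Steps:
O(382)/(-164289) + 18105/(-38829) = 382²/(-164289) + 18105/(-38829) = 145924*(-1/164289) + 18105*(-1/38829) = -145924/164289 - 6035/12943 = -2880178447/2126392527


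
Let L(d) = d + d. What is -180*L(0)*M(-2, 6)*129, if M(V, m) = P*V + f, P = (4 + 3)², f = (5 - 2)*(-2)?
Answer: 0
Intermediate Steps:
L(d) = 2*d
f = -6 (f = 3*(-2) = -6)
P = 49 (P = 7² = 49)
M(V, m) = -6 + 49*V (M(V, m) = 49*V - 6 = -6 + 49*V)
-180*L(0)*M(-2, 6)*129 = -180*2*0*(-6 + 49*(-2))*129 = -0*(-6 - 98)*129 = -0*(-104)*129 = -180*0*129 = 0*129 = 0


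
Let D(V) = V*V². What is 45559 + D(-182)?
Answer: -5983009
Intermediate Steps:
D(V) = V³
45559 + D(-182) = 45559 + (-182)³ = 45559 - 6028568 = -5983009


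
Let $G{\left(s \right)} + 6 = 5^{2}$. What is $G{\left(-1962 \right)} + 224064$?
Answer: $224083$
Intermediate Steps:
$G{\left(s \right)} = 19$ ($G{\left(s \right)} = -6 + 5^{2} = -6 + 25 = 19$)
$G{\left(-1962 \right)} + 224064 = 19 + 224064 = 224083$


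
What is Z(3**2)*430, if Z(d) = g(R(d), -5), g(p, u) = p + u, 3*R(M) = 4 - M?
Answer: -8600/3 ≈ -2866.7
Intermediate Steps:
R(M) = 4/3 - M/3 (R(M) = (4 - M)/3 = 4/3 - M/3)
Z(d) = -11/3 - d/3 (Z(d) = (4/3 - d/3) - 5 = -11/3 - d/3)
Z(3**2)*430 = (-11/3 - 1/3*3**2)*430 = (-11/3 - 1/3*9)*430 = (-11/3 - 3)*430 = -20/3*430 = -8600/3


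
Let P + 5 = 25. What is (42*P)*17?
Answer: 14280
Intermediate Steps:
P = 20 (P = -5 + 25 = 20)
(42*P)*17 = (42*20)*17 = 840*17 = 14280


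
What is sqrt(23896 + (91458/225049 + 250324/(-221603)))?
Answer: sqrt(59431612178209907567234270)/49871533547 ≈ 154.58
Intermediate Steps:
sqrt(23896 + (91458/225049 + 250324/(-221603))) = sqrt(23896 + (91458*(1/225049) + 250324*(-1/221603))) = sqrt(23896 + (91458/225049 - 250324/221603)) = sqrt(23896 - 36067798702/49871533547) = sqrt(1191694097840410/49871533547) = sqrt(59431612178209907567234270)/49871533547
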